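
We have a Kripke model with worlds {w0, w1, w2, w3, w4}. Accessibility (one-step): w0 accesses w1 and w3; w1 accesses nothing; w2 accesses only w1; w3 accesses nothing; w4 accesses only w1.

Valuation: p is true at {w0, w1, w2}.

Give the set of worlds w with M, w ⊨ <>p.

w0: successors {w1, w3}; p there: w1:T, w3:F. ✓
w1: no successors, so <>p fails. ✗
w2: successors {w1}; p there: w1:T. ✓
w3: no successors, so <>p fails. ✗
w4: successors {w1}; p there: w1:T. ✓

{w0, w2, w4}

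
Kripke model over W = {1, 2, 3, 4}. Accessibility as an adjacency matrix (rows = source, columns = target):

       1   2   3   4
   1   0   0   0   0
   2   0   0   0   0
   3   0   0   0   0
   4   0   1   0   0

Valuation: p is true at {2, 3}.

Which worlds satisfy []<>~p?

{1, 2, 3}

1: no successors, so []<>~p holds vacuously. ✓
2: no successors, so []<>~p holds vacuously. ✓
3: no successors, so []<>~p holds vacuously. ✓
4: successors {2}; <>~p there: 2:F. ✗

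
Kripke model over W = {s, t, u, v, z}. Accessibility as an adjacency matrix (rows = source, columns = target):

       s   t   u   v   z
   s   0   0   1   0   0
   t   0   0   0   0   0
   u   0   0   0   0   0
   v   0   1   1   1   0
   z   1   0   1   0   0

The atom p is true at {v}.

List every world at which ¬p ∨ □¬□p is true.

{s, t, u, z}

s: ¬p is T, □¬□p is F. ✓
t: ¬p is T, □¬□p is T. ✓
u: ¬p is T, □¬□p is T. ✓
v: ¬p is F, □¬□p is F. ✗
z: ¬p is T, □¬□p is F. ✓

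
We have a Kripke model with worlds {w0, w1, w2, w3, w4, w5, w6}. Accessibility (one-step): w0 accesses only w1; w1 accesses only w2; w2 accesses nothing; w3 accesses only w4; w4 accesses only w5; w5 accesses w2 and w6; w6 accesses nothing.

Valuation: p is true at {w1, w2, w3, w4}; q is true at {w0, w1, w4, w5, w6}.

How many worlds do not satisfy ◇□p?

4

w0: successors {w1}; □p there: w1:T. ✓
w1: successors {w2}; □p there: w2:T. ✓
w2: no successors, so ◇□p fails. ✗
w3: successors {w4}; □p there: w4:F. ✗
w4: successors {w5}; □p there: w5:F. ✗
w5: successors {w2, w6}; □p there: w2:T, w6:T. ✓
w6: no successors, so ◇□p fails. ✗
Satisfying worlds: {w0, w1, w5}.
So ◇□p fails at the other 4 worlds.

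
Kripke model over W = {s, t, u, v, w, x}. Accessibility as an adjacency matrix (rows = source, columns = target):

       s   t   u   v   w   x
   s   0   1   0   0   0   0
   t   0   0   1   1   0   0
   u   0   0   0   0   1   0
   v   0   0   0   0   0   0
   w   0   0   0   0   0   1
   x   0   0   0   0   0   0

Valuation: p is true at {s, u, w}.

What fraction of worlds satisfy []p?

1/2

s: successors {t}; p there: t:F. ✗
t: successors {u, v}; p there: u:T, v:F. ✗
u: successors {w}; p there: w:T. ✓
v: no successors, so []p holds vacuously. ✓
w: successors {x}; p there: x:F. ✗
x: no successors, so []p holds vacuously. ✓
That's 3 of 6 worlds, so 3/6 = 1/2.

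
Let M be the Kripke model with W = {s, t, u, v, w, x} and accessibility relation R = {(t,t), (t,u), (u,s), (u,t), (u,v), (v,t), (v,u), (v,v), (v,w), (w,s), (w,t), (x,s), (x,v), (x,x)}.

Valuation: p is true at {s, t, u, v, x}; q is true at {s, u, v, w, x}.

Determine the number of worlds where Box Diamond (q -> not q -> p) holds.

s: no successors, so Box Diamond (q -> not q -> p) holds vacuously. ✓
t: successors {t, u}; Diamond (q -> not q -> p) there: t:T, u:T. ✓
u: successors {s, t, v}; Diamond (q -> not q -> p) there: s:F, t:T, v:T. ✗
v: successors {t, u, v, w}; Diamond (q -> not q -> p) there: t:T, u:T, v:T, w:T. ✓
w: successors {s, t}; Diamond (q -> not q -> p) there: s:F, t:T. ✗
x: successors {s, v, x}; Diamond (q -> not q -> p) there: s:F, v:T, x:T. ✗
Satisfying worlds: {s, t, v}.

3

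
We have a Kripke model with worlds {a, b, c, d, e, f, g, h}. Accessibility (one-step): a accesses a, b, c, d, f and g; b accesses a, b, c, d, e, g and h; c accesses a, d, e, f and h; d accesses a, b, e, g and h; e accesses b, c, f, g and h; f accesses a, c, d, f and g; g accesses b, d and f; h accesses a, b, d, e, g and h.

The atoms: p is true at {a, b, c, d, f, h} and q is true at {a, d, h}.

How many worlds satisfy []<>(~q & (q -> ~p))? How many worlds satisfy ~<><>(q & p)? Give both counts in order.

For []<>(~q & (q -> ~p)):
a: successors {a, b, c, d, f, g}; <>(~q & (q -> ~p)) there: a:T, b:T, c:T, d:T, f:T, g:T. ✓
b: successors {a, b, c, d, e, g, h}; <>(~q & (q -> ~p)) there: a:T, b:T, c:T, d:T, e:T, g:T, h:T. ✓
c: successors {a, d, e, f, h}; <>(~q & (q -> ~p)) there: a:T, d:T, e:T, f:T, h:T. ✓
d: successors {a, b, e, g, h}; <>(~q & (q -> ~p)) there: a:T, b:T, e:T, g:T, h:T. ✓
e: successors {b, c, f, g, h}; <>(~q & (q -> ~p)) there: b:T, c:T, f:T, g:T, h:T. ✓
f: successors {a, c, d, f, g}; <>(~q & (q -> ~p)) there: a:T, c:T, d:T, f:T, g:T. ✓
g: successors {b, d, f}; <>(~q & (q -> ~p)) there: b:T, d:T, f:T. ✓
h: successors {a, b, d, e, g, h}; <>(~q & (q -> ~p)) there: a:T, b:T, d:T, e:T, g:T, h:T. ✓
— 8 worlds.
For ~<><>(q & p):
a: <><>(q & p) is T. ✗
b: <><>(q & p) is T. ✗
c: <><>(q & p) is T. ✗
d: <><>(q & p) is T. ✗
e: <><>(q & p) is T. ✗
f: <><>(q & p) is T. ✗
g: <><>(q & p) is T. ✗
h: <><>(q & p) is T. ✗
— 0 worlds.

8 and 0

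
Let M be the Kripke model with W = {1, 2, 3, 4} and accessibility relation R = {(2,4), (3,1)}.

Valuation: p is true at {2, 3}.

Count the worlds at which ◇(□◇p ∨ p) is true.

2

1: no successors, so ◇(□◇p ∨ p) fails. ✗
2: successors {4}; □◇p ∨ p there: 4:T. ✓
3: successors {1}; □◇p ∨ p there: 1:T. ✓
4: no successors, so ◇(□◇p ∨ p) fails. ✗
Satisfying worlds: {2, 3}.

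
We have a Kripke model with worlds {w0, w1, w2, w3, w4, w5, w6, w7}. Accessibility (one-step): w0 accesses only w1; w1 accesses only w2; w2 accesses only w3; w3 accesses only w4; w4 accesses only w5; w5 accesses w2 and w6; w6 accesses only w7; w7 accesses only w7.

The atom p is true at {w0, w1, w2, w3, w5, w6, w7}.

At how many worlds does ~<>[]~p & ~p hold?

w0: ~<>[]~p is T, ~p is F. ✗
w1: ~<>[]~p is T, ~p is F. ✗
w2: ~<>[]~p is F, ~p is F. ✗
w3: ~<>[]~p is T, ~p is F. ✗
w4: ~<>[]~p is T, ~p is T. ✓
w5: ~<>[]~p is T, ~p is F. ✗
w6: ~<>[]~p is T, ~p is F. ✗
w7: ~<>[]~p is T, ~p is F. ✗
Satisfying worlds: {w4}.

1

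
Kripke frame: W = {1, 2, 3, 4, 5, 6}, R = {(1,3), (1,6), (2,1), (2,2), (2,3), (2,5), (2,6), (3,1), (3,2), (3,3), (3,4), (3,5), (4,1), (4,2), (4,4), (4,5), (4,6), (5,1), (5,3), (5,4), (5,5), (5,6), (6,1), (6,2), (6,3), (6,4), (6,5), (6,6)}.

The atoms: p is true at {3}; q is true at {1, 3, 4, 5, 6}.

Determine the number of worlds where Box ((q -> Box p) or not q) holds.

1: successors {3, 6}; (q -> Box p) or not q there: 3:F, 6:F. ✗
2: successors {1, 2, 3, 5, 6}; (q -> Box p) or not q there: 1:F, 2:T, 3:F, 5:F, 6:F. ✗
3: successors {1, 2, 3, 4, 5}; (q -> Box p) or not q there: 1:F, 2:T, 3:F, 4:F, 5:F. ✗
4: successors {1, 2, 4, 5, 6}; (q -> Box p) or not q there: 1:F, 2:T, 4:F, 5:F, 6:F. ✗
5: successors {1, 3, 4, 5, 6}; (q -> Box p) or not q there: 1:F, 3:F, 4:F, 5:F, 6:F. ✗
6: successors {1, 2, 3, 4, 5, 6}; (q -> Box p) or not q there: 1:F, 2:T, 3:F, 4:F, 5:F, 6:F. ✗
Satisfying worlds: ∅.

0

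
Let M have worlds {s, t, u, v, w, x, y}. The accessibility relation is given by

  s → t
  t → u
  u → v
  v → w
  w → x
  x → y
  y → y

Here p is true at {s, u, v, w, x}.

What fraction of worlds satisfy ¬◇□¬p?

4/7

s: ◇□¬p is F. ✓
t: ◇□¬p is F. ✓
u: ◇□¬p is F. ✓
v: ◇□¬p is F. ✓
w: ◇□¬p is T. ✗
x: ◇□¬p is T. ✗
y: ◇□¬p is T. ✗
That's 4 of 7 worlds, so 4/7.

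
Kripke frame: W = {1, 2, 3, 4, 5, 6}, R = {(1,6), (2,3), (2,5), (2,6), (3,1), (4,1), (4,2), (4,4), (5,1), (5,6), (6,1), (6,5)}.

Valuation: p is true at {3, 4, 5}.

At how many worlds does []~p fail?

1: successors {6}; ~p there: 6:T. ✓
2: successors {3, 5, 6}; ~p there: 3:F, 5:F, 6:T. ✗
3: successors {1}; ~p there: 1:T. ✓
4: successors {1, 2, 4}; ~p there: 1:T, 2:T, 4:F. ✗
5: successors {1, 6}; ~p there: 1:T, 6:T. ✓
6: successors {1, 5}; ~p there: 1:T, 5:F. ✗
Satisfying worlds: {1, 3, 5}.
So []~p fails at the other 3 worlds.

3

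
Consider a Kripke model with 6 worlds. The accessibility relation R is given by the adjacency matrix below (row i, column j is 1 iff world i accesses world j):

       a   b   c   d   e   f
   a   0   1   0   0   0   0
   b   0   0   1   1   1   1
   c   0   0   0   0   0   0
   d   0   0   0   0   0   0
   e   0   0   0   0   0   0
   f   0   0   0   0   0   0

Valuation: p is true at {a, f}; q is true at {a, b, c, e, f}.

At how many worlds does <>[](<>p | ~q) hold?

1

a: successors {b}; [](<>p | ~q) there: b:F. ✗
b: successors {c, d, e, f}; [](<>p | ~q) there: c:T, d:T, e:T, f:T. ✓
c: no successors, so <>[](<>p | ~q) fails. ✗
d: no successors, so <>[](<>p | ~q) fails. ✗
e: no successors, so <>[](<>p | ~q) fails. ✗
f: no successors, so <>[](<>p | ~q) fails. ✗
Satisfying worlds: {b}.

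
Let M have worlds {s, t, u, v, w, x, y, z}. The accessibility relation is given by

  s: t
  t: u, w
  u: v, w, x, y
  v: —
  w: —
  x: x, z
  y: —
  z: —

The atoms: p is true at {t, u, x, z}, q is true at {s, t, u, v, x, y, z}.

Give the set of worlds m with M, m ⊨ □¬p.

s: successors {t}; ¬p there: t:F. ✗
t: successors {u, w}; ¬p there: u:F, w:T. ✗
u: successors {v, w, x, y}; ¬p there: v:T, w:T, x:F, y:T. ✗
v: no successors, so □¬p holds vacuously. ✓
w: no successors, so □¬p holds vacuously. ✓
x: successors {x, z}; ¬p there: x:F, z:F. ✗
y: no successors, so □¬p holds vacuously. ✓
z: no successors, so □¬p holds vacuously. ✓

{v, w, y, z}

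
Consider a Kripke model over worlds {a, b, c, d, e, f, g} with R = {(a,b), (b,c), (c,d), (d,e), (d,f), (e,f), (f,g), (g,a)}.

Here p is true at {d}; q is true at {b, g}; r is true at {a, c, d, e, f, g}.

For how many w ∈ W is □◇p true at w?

a: successors {b}; ◇p there: b:F. ✗
b: successors {c}; ◇p there: c:T. ✓
c: successors {d}; ◇p there: d:F. ✗
d: successors {e, f}; ◇p there: e:F, f:F. ✗
e: successors {f}; ◇p there: f:F. ✗
f: successors {g}; ◇p there: g:F. ✗
g: successors {a}; ◇p there: a:F. ✗
Satisfying worlds: {b}.

1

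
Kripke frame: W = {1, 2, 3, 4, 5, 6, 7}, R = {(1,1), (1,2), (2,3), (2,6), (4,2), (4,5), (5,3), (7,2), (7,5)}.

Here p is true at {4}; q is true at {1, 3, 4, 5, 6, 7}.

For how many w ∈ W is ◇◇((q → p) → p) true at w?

1: successors {1, 2}; ◇((q → p) → p) there: 1:T, 2:T. ✓
2: successors {3, 6}; ◇((q → p) → p) there: 3:F, 6:F. ✗
3: no successors, so ◇◇((q → p) → p) fails. ✗
4: successors {2, 5}; ◇((q → p) → p) there: 2:T, 5:T. ✓
5: successors {3}; ◇((q → p) → p) there: 3:F. ✗
6: no successors, so ◇◇((q → p) → p) fails. ✗
7: successors {2, 5}; ◇((q → p) → p) there: 2:T, 5:T. ✓
Satisfying worlds: {1, 4, 7}.

3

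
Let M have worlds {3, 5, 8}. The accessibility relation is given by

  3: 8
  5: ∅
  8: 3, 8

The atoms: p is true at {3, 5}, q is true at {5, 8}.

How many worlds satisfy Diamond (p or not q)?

3: successors {8}; p or not q there: 8:F. ✗
5: no successors, so Diamond (p or not q) fails. ✗
8: successors {3, 8}; p or not q there: 3:T, 8:F. ✓
Satisfying worlds: {8}.

1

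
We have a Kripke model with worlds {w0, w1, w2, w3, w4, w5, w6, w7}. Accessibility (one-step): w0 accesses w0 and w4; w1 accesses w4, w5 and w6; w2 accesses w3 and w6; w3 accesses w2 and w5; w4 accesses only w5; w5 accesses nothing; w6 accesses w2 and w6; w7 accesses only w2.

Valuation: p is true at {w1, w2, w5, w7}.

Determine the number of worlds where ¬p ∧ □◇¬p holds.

w0: ¬p is T, □◇¬p is F. ✗
w1: ¬p is F, □◇¬p is F. ✗
w2: ¬p is F, □◇¬p is F. ✗
w3: ¬p is T, □◇¬p is F. ✗
w4: ¬p is T, □◇¬p is F. ✗
w5: ¬p is F, □◇¬p is T. ✗
w6: ¬p is T, □◇¬p is T. ✓
w7: ¬p is F, □◇¬p is T. ✗
Satisfying worlds: {w6}.

1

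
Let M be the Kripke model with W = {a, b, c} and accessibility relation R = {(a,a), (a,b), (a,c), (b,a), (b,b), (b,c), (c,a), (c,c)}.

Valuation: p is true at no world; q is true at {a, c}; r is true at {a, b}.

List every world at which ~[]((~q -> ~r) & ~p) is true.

a: []((~q -> ~r) & ~p) is F. ✓
b: []((~q -> ~r) & ~p) is F. ✓
c: []((~q -> ~r) & ~p) is T. ✗

{a, b}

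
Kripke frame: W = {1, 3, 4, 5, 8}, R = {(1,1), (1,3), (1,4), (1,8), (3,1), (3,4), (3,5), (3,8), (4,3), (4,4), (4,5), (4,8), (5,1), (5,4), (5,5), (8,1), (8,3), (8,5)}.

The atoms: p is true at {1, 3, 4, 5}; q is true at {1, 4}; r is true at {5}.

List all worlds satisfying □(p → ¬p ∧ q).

1: successors {1, 3, 4, 8}; p → ¬p ∧ q there: 1:F, 3:F, 4:F, 8:T. ✗
3: successors {1, 4, 5, 8}; p → ¬p ∧ q there: 1:F, 4:F, 5:F, 8:T. ✗
4: successors {3, 4, 5, 8}; p → ¬p ∧ q there: 3:F, 4:F, 5:F, 8:T. ✗
5: successors {1, 4, 5}; p → ¬p ∧ q there: 1:F, 4:F, 5:F. ✗
8: successors {1, 3, 5}; p → ¬p ∧ q there: 1:F, 3:F, 5:F. ✗

∅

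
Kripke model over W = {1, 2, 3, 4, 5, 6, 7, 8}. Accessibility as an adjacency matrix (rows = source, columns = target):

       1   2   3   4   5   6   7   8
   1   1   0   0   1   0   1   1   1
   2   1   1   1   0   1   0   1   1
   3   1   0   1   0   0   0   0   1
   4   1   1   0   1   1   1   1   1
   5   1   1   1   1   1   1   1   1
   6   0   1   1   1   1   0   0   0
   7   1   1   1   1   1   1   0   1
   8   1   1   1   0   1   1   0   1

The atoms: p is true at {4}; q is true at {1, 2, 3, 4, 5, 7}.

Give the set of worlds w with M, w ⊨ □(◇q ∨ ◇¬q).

1: successors {1, 4, 6, 7, 8}; ◇q ∨ ◇¬q there: 1:T, 4:T, 6:T, 7:T, 8:T. ✓
2: successors {1, 2, 3, 5, 7, 8}; ◇q ∨ ◇¬q there: 1:T, 2:T, 3:T, 5:T, 7:T, 8:T. ✓
3: successors {1, 3, 8}; ◇q ∨ ◇¬q there: 1:T, 3:T, 8:T. ✓
4: successors {1, 2, 4, 5, 6, 7, 8}; ◇q ∨ ◇¬q there: 1:T, 2:T, 4:T, 5:T, 6:T, 7:T, 8:T. ✓
5: successors {1, 2, 3, 4, 5, 6, 7, 8}; ◇q ∨ ◇¬q there: 1:T, 2:T, 3:T, 4:T, 5:T, 6:T, 7:T, 8:T. ✓
6: successors {2, 3, 4, 5}; ◇q ∨ ◇¬q there: 2:T, 3:T, 4:T, 5:T. ✓
7: successors {1, 2, 3, 4, 5, 6, 8}; ◇q ∨ ◇¬q there: 1:T, 2:T, 3:T, 4:T, 5:T, 6:T, 8:T. ✓
8: successors {1, 2, 3, 5, 6, 8}; ◇q ∨ ◇¬q there: 1:T, 2:T, 3:T, 5:T, 6:T, 8:T. ✓

{1, 2, 3, 4, 5, 6, 7, 8}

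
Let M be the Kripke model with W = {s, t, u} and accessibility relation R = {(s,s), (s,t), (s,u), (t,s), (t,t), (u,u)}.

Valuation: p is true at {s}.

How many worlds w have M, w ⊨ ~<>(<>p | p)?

1

s: <>(<>p | p) is T. ✗
t: <>(<>p | p) is T. ✗
u: <>(<>p | p) is F. ✓
Satisfying worlds: {u}.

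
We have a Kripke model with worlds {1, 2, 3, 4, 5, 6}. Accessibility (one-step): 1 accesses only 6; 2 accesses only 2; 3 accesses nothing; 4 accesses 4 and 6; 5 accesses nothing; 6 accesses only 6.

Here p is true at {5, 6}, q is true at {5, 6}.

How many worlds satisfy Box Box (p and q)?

1: successors {6}; Box (p and q) there: 6:T. ✓
2: successors {2}; Box (p and q) there: 2:F. ✗
3: no successors, so Box Box (p and q) holds vacuously. ✓
4: successors {4, 6}; Box (p and q) there: 4:F, 6:T. ✗
5: no successors, so Box Box (p and q) holds vacuously. ✓
6: successors {6}; Box (p and q) there: 6:T. ✓
Satisfying worlds: {1, 3, 5, 6}.

4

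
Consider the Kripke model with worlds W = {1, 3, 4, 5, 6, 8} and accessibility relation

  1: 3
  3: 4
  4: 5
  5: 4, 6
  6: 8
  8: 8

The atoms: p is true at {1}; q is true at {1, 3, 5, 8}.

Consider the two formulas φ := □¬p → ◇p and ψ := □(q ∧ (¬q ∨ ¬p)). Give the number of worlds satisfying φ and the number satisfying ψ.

0 and 4

For □¬p → ◇p:
1: □¬p is T, ◇p is F. ✗
3: □¬p is T, ◇p is F. ✗
4: □¬p is T, ◇p is F. ✗
5: □¬p is T, ◇p is F. ✗
6: □¬p is T, ◇p is F. ✗
8: □¬p is T, ◇p is F. ✗
— 0 worlds.
For □(q ∧ (¬q ∨ ¬p)):
1: successors {3}; q ∧ (¬q ∨ ¬p) there: 3:T. ✓
3: successors {4}; q ∧ (¬q ∨ ¬p) there: 4:F. ✗
4: successors {5}; q ∧ (¬q ∨ ¬p) there: 5:T. ✓
5: successors {4, 6}; q ∧ (¬q ∨ ¬p) there: 4:F, 6:F. ✗
6: successors {8}; q ∧ (¬q ∨ ¬p) there: 8:T. ✓
8: successors {8}; q ∧ (¬q ∨ ¬p) there: 8:T. ✓
— 4 worlds.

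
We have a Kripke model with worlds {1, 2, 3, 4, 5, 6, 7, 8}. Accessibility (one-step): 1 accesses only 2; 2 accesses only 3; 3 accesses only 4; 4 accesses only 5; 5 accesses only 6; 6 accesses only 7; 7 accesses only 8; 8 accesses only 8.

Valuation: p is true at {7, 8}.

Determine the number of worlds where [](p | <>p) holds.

1: successors {2}; p | <>p there: 2:F. ✗
2: successors {3}; p | <>p there: 3:F. ✗
3: successors {4}; p | <>p there: 4:F. ✗
4: successors {5}; p | <>p there: 5:F. ✗
5: successors {6}; p | <>p there: 6:T. ✓
6: successors {7}; p | <>p there: 7:T. ✓
7: successors {8}; p | <>p there: 8:T. ✓
8: successors {8}; p | <>p there: 8:T. ✓
Satisfying worlds: {5, 6, 7, 8}.

4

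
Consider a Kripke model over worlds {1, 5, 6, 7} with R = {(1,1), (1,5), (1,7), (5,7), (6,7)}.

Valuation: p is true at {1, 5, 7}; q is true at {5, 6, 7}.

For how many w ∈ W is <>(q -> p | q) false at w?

1

1: successors {1, 5, 7}; q -> p | q there: 1:T, 5:T, 7:T. ✓
5: successors {7}; q -> p | q there: 7:T. ✓
6: successors {7}; q -> p | q there: 7:T. ✓
7: no successors, so <>(q -> p | q) fails. ✗
Satisfying worlds: {1, 5, 6}.
So <>(q -> p | q) fails at the other 1 world.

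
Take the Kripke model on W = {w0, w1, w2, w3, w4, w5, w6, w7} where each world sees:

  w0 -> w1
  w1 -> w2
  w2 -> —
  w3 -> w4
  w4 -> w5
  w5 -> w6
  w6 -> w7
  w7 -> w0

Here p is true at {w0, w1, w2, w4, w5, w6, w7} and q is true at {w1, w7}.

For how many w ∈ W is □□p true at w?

8

w0: successors {w1}; □p there: w1:T. ✓
w1: successors {w2}; □p there: w2:T. ✓
w2: no successors, so □□p holds vacuously. ✓
w3: successors {w4}; □p there: w4:T. ✓
w4: successors {w5}; □p there: w5:T. ✓
w5: successors {w6}; □p there: w6:T. ✓
w6: successors {w7}; □p there: w7:T. ✓
w7: successors {w0}; □p there: w0:T. ✓
Satisfying worlds: {w0, w1, w2, w3, w4, w5, w6, w7}.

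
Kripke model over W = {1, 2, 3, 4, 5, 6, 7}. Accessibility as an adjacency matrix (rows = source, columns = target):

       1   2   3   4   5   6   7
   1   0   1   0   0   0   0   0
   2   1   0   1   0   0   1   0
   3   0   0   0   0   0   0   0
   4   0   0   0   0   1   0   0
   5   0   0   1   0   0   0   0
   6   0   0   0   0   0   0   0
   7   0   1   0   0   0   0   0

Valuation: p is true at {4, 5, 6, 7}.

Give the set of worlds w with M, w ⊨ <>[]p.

1: successors {2}; []p there: 2:F. ✗
2: successors {1, 3, 6}; []p there: 1:F, 3:T, 6:T. ✓
3: no successors, so <>[]p fails. ✗
4: successors {5}; []p there: 5:F. ✗
5: successors {3}; []p there: 3:T. ✓
6: no successors, so <>[]p fails. ✗
7: successors {2}; []p there: 2:F. ✗

{2, 5}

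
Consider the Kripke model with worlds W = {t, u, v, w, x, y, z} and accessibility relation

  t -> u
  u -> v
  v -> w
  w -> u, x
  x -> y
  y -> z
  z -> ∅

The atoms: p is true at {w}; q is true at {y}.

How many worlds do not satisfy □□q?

5

t: successors {u}; □q there: u:F. ✗
u: successors {v}; □q there: v:F. ✗
v: successors {w}; □q there: w:F. ✗
w: successors {u, x}; □q there: u:F, x:T. ✗
x: successors {y}; □q there: y:F. ✗
y: successors {z}; □q there: z:T. ✓
z: no successors, so □□q holds vacuously. ✓
Satisfying worlds: {y, z}.
So □□q fails at the other 5 worlds.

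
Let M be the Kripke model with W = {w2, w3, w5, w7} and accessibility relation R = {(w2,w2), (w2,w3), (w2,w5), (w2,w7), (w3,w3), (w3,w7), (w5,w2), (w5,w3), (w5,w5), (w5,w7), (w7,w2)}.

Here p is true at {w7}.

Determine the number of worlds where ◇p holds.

3

w2: successors {w2, w3, w5, w7}; p there: w2:F, w3:F, w5:F, w7:T. ✓
w3: successors {w3, w7}; p there: w3:F, w7:T. ✓
w5: successors {w2, w3, w5, w7}; p there: w2:F, w3:F, w5:F, w7:T. ✓
w7: successors {w2}; p there: w2:F. ✗
Satisfying worlds: {w2, w3, w5}.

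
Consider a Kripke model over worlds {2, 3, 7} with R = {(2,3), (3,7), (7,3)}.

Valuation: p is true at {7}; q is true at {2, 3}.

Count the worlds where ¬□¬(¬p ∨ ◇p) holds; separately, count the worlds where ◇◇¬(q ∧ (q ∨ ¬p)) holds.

For ¬□¬(¬p ∨ ◇p):
2: □¬(¬p ∨ ◇p) is F. ✓
3: □¬(¬p ∨ ◇p) is T. ✗
7: □¬(¬p ∨ ◇p) is F. ✓
— 2 worlds.
For ◇◇¬(q ∧ (q ∨ ¬p)):
2: successors {3}; ◇¬(q ∧ (q ∨ ¬p)) there: 3:T. ✓
3: successors {7}; ◇¬(q ∧ (q ∨ ¬p)) there: 7:F. ✗
7: successors {3}; ◇¬(q ∧ (q ∨ ¬p)) there: 3:T. ✓
— 2 worlds.

2 and 2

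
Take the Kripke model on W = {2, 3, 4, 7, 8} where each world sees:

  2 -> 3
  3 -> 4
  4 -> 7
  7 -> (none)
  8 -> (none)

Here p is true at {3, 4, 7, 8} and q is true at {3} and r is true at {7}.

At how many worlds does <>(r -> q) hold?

2: successors {3}; r -> q there: 3:T. ✓
3: successors {4}; r -> q there: 4:T. ✓
4: successors {7}; r -> q there: 7:F. ✗
7: no successors, so <>(r -> q) fails. ✗
8: no successors, so <>(r -> q) fails. ✗
Satisfying worlds: {2, 3}.

2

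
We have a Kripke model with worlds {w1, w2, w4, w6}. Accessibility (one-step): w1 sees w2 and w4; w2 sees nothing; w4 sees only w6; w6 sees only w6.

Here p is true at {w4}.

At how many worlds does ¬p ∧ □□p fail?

3

w1: ¬p is T, □□p is F. ✗
w2: ¬p is T, □□p is T. ✓
w4: ¬p is F, □□p is F. ✗
w6: ¬p is T, □□p is F. ✗
Satisfying worlds: {w2}.
So ¬p ∧ □□p fails at the other 3 worlds.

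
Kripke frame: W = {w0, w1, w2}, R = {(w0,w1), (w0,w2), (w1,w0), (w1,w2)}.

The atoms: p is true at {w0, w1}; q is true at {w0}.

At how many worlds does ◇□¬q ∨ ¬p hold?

3

w0: ◇□¬q is T, ¬p is F. ✓
w1: ◇□¬q is T, ¬p is F. ✓
w2: ◇□¬q is F, ¬p is T. ✓
Satisfying worlds: {w0, w1, w2}.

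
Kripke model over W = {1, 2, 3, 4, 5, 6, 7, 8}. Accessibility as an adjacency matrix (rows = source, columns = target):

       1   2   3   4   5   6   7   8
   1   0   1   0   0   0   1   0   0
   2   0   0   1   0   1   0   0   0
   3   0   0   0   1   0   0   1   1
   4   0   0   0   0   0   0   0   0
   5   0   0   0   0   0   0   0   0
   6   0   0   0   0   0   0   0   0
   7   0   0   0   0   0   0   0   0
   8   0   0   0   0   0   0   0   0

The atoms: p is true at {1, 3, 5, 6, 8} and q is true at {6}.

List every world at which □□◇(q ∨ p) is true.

{3, 4, 5, 6, 7, 8}

1: successors {2, 6}; □◇(q ∨ p) there: 2:F, 6:T. ✗
2: successors {3, 5}; □◇(q ∨ p) there: 3:F, 5:T. ✗
3: successors {4, 7, 8}; □◇(q ∨ p) there: 4:T, 7:T, 8:T. ✓
4: no successors, so □□◇(q ∨ p) holds vacuously. ✓
5: no successors, so □□◇(q ∨ p) holds vacuously. ✓
6: no successors, so □□◇(q ∨ p) holds vacuously. ✓
7: no successors, so □□◇(q ∨ p) holds vacuously. ✓
8: no successors, so □□◇(q ∨ p) holds vacuously. ✓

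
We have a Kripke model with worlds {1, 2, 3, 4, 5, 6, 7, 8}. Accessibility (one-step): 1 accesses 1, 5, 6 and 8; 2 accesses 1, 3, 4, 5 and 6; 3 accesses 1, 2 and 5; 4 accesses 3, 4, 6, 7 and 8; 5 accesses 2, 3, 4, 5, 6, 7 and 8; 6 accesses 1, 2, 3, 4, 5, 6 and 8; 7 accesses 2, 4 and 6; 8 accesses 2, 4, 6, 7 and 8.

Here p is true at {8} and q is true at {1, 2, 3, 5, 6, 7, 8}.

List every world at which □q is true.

1: successors {1, 5, 6, 8}; q there: 1:T, 5:T, 6:T, 8:T. ✓
2: successors {1, 3, 4, 5, 6}; q there: 1:T, 3:T, 4:F, 5:T, 6:T. ✗
3: successors {1, 2, 5}; q there: 1:T, 2:T, 5:T. ✓
4: successors {3, 4, 6, 7, 8}; q there: 3:T, 4:F, 6:T, 7:T, 8:T. ✗
5: successors {2, 3, 4, 5, 6, 7, 8}; q there: 2:T, 3:T, 4:F, 5:T, 6:T, 7:T, 8:T. ✗
6: successors {1, 2, 3, 4, 5, 6, 8}; q there: 1:T, 2:T, 3:T, 4:F, 5:T, 6:T, 8:T. ✗
7: successors {2, 4, 6}; q there: 2:T, 4:F, 6:T. ✗
8: successors {2, 4, 6, 7, 8}; q there: 2:T, 4:F, 6:T, 7:T, 8:T. ✗

{1, 3}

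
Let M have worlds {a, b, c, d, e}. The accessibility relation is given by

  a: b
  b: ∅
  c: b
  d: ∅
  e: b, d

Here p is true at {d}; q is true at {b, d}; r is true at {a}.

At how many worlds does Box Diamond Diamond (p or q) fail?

3

a: successors {b}; Diamond Diamond (p or q) there: b:F. ✗
b: no successors, so Box Diamond Diamond (p or q) holds vacuously. ✓
c: successors {b}; Diamond Diamond (p or q) there: b:F. ✗
d: no successors, so Box Diamond Diamond (p or q) holds vacuously. ✓
e: successors {b, d}; Diamond Diamond (p or q) there: b:F, d:F. ✗
Satisfying worlds: {b, d}.
So Box Diamond Diamond (p or q) fails at the other 3 worlds.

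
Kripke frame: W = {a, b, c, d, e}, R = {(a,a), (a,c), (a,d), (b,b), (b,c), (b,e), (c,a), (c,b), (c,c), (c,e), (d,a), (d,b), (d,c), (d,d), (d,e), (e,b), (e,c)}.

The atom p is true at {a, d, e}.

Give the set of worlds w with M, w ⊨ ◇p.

{a, b, c, d}

a: successors {a, c, d}; p there: a:T, c:F, d:T. ✓
b: successors {b, c, e}; p there: b:F, c:F, e:T. ✓
c: successors {a, b, c, e}; p there: a:T, b:F, c:F, e:T. ✓
d: successors {a, b, c, d, e}; p there: a:T, b:F, c:F, d:T, e:T. ✓
e: successors {b, c}; p there: b:F, c:F. ✗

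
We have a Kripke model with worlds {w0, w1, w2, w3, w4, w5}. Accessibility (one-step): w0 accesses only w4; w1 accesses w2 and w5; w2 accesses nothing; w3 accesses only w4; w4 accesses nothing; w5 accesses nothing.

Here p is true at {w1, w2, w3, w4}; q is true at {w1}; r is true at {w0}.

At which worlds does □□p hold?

{w0, w1, w2, w3, w4, w5}

w0: successors {w4}; □p there: w4:T. ✓
w1: successors {w2, w5}; □p there: w2:T, w5:T. ✓
w2: no successors, so □□p holds vacuously. ✓
w3: successors {w4}; □p there: w4:T. ✓
w4: no successors, so □□p holds vacuously. ✓
w5: no successors, so □□p holds vacuously. ✓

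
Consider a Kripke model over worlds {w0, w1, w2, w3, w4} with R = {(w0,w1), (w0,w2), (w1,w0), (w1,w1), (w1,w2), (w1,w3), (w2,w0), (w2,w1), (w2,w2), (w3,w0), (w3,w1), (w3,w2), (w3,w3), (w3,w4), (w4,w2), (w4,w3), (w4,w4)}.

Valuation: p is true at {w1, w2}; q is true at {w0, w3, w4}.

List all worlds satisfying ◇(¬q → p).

w0: successors {w1, w2}; ¬q → p there: w1:T, w2:T. ✓
w1: successors {w0, w1, w2, w3}; ¬q → p there: w0:T, w1:T, w2:T, w3:T. ✓
w2: successors {w0, w1, w2}; ¬q → p there: w0:T, w1:T, w2:T. ✓
w3: successors {w0, w1, w2, w3, w4}; ¬q → p there: w0:T, w1:T, w2:T, w3:T, w4:T. ✓
w4: successors {w2, w3, w4}; ¬q → p there: w2:T, w3:T, w4:T. ✓

{w0, w1, w2, w3, w4}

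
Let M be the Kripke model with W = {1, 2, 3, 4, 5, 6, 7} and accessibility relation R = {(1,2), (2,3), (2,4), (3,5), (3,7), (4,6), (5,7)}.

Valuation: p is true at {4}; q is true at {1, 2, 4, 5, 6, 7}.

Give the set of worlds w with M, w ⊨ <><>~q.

{1}

1: successors {2}; <>~q there: 2:T. ✓
2: successors {3, 4}; <>~q there: 3:F, 4:F. ✗
3: successors {5, 7}; <>~q there: 5:F, 7:F. ✗
4: successors {6}; <>~q there: 6:F. ✗
5: successors {7}; <>~q there: 7:F. ✗
6: no successors, so <><>~q fails. ✗
7: no successors, so <><>~q fails. ✗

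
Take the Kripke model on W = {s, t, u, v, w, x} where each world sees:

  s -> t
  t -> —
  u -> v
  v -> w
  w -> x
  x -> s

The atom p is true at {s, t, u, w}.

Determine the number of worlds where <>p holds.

3

s: successors {t}; p there: t:T. ✓
t: no successors, so <>p fails. ✗
u: successors {v}; p there: v:F. ✗
v: successors {w}; p there: w:T. ✓
w: successors {x}; p there: x:F. ✗
x: successors {s}; p there: s:T. ✓
Satisfying worlds: {s, v, x}.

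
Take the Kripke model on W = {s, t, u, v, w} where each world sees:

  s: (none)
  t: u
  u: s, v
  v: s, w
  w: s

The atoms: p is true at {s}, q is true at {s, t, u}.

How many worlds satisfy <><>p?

3

s: no successors, so <><>p fails. ✗
t: successors {u}; <>p there: u:T. ✓
u: successors {s, v}; <>p there: s:F, v:T. ✓
v: successors {s, w}; <>p there: s:F, w:T. ✓
w: successors {s}; <>p there: s:F. ✗
Satisfying worlds: {t, u, v}.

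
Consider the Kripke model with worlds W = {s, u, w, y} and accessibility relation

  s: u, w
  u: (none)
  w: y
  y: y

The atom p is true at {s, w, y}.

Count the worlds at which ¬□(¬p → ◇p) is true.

s: □(¬p → ◇p) is F. ✓
u: □(¬p → ◇p) is T. ✗
w: □(¬p → ◇p) is T. ✗
y: □(¬p → ◇p) is T. ✗
Satisfying worlds: {s}.

1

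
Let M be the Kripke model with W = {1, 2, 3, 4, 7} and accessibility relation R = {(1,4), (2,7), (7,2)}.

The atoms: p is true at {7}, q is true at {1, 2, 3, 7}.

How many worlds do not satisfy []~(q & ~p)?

1

1: successors {4}; ~(q & ~p) there: 4:T. ✓
2: successors {7}; ~(q & ~p) there: 7:T. ✓
3: no successors, so []~(q & ~p) holds vacuously. ✓
4: no successors, so []~(q & ~p) holds vacuously. ✓
7: successors {2}; ~(q & ~p) there: 2:F. ✗
Satisfying worlds: {1, 2, 3, 4}.
So []~(q & ~p) fails at the other 1 world.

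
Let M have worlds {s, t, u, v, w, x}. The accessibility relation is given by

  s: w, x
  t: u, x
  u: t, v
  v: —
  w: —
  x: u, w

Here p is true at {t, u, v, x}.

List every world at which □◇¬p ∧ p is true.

s: □◇¬p is F, p is F. ✗
t: □◇¬p is F, p is T. ✗
u: □◇¬p is F, p is T. ✗
v: □◇¬p is T, p is T. ✓
w: □◇¬p is T, p is F. ✗
x: □◇¬p is F, p is T. ✗

{v}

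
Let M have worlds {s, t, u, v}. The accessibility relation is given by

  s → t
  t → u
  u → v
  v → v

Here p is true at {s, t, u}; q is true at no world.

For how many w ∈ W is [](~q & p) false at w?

s: successors {t}; ~q & p there: t:T. ✓
t: successors {u}; ~q & p there: u:T. ✓
u: successors {v}; ~q & p there: v:F. ✗
v: successors {v}; ~q & p there: v:F. ✗
Satisfying worlds: {s, t}.
So [](~q & p) fails at the other 2 worlds.

2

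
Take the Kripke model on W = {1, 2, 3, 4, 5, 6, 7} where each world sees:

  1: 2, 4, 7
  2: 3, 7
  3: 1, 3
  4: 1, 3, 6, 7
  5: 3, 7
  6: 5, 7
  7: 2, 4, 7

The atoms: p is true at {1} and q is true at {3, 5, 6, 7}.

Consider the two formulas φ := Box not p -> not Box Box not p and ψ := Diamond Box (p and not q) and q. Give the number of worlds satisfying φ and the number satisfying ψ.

For Box not p -> not Box Box not p:
1: Box not p is T, not Box Box not p is T. ✓
2: Box not p is T, not Box Box not p is T. ✓
3: Box not p is F, not Box Box not p is T. ✓
4: Box not p is F, not Box Box not p is T. ✓
5: Box not p is T, not Box Box not p is T. ✓
6: Box not p is T, not Box Box not p is F. ✗
7: Box not p is T, not Box Box not p is T. ✓
— 6 worlds.
For Diamond Box (p and not q) and q:
1: Diamond Box (p and not q) is F, q is F. ✗
2: Diamond Box (p and not q) is F, q is F. ✗
3: Diamond Box (p and not q) is F, q is T. ✗
4: Diamond Box (p and not q) is F, q is F. ✗
5: Diamond Box (p and not q) is F, q is T. ✗
6: Diamond Box (p and not q) is F, q is T. ✗
7: Diamond Box (p and not q) is F, q is T. ✗
— 0 worlds.

6 and 0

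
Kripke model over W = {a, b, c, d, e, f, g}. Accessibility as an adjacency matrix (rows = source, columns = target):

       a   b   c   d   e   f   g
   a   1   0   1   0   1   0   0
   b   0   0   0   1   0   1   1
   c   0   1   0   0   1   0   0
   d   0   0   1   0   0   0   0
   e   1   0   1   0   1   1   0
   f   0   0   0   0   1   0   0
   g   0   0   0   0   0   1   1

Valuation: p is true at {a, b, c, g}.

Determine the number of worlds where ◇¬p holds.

a: successors {a, c, e}; ¬p there: a:F, c:F, e:T. ✓
b: successors {d, f, g}; ¬p there: d:T, f:T, g:F. ✓
c: successors {b, e}; ¬p there: b:F, e:T. ✓
d: successors {c}; ¬p there: c:F. ✗
e: successors {a, c, e, f}; ¬p there: a:F, c:F, e:T, f:T. ✓
f: successors {e}; ¬p there: e:T. ✓
g: successors {f, g}; ¬p there: f:T, g:F. ✓
Satisfying worlds: {a, b, c, e, f, g}.

6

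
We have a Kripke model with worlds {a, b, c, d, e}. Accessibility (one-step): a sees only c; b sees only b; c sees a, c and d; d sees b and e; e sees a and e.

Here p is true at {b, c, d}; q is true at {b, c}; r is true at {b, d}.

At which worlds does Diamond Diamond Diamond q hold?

{a, b, c, d, e}

a: successors {c}; Diamond Diamond q there: c:T. ✓
b: successors {b}; Diamond Diamond q there: b:T. ✓
c: successors {a, c, d}; Diamond Diamond q there: a:T, c:T, d:T. ✓
d: successors {b, e}; Diamond Diamond q there: b:T, e:T. ✓
e: successors {a, e}; Diamond Diamond q there: a:T, e:T. ✓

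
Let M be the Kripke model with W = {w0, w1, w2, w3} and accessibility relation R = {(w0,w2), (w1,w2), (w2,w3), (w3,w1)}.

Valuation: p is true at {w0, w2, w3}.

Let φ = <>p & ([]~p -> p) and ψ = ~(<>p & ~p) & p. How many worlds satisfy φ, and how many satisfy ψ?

For <>p & ([]~p -> p):
w0: <>p is T, []~p -> p is T. ✓
w1: <>p is T, []~p -> p is T. ✓
w2: <>p is T, []~p -> p is T. ✓
w3: <>p is F, []~p -> p is T. ✗
— 3 worlds.
For ~(<>p & ~p) & p:
w0: ~(<>p & ~p) is T, p is T. ✓
w1: ~(<>p & ~p) is F, p is F. ✗
w2: ~(<>p & ~p) is T, p is T. ✓
w3: ~(<>p & ~p) is T, p is T. ✓
— 3 worlds.

3 and 3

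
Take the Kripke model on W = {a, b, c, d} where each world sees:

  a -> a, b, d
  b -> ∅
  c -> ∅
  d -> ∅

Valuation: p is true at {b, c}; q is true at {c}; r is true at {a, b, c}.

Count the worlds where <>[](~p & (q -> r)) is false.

a: successors {a, b, d}; [](~p & (q -> r)) there: a:F, b:T, d:T. ✓
b: no successors, so <>[](~p & (q -> r)) fails. ✗
c: no successors, so <>[](~p & (q -> r)) fails. ✗
d: no successors, so <>[](~p & (q -> r)) fails. ✗
Satisfying worlds: {a}.
So <>[](~p & (q -> r)) fails at the other 3 worlds.

3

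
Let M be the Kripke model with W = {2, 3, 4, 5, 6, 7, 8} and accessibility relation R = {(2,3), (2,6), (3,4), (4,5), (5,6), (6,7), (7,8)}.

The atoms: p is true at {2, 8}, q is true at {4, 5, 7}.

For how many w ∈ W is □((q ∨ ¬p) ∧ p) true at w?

1

2: successors {3, 6}; (q ∨ ¬p) ∧ p there: 3:F, 6:F. ✗
3: successors {4}; (q ∨ ¬p) ∧ p there: 4:F. ✗
4: successors {5}; (q ∨ ¬p) ∧ p there: 5:F. ✗
5: successors {6}; (q ∨ ¬p) ∧ p there: 6:F. ✗
6: successors {7}; (q ∨ ¬p) ∧ p there: 7:F. ✗
7: successors {8}; (q ∨ ¬p) ∧ p there: 8:F. ✗
8: no successors, so □((q ∨ ¬p) ∧ p) holds vacuously. ✓
Satisfying worlds: {8}.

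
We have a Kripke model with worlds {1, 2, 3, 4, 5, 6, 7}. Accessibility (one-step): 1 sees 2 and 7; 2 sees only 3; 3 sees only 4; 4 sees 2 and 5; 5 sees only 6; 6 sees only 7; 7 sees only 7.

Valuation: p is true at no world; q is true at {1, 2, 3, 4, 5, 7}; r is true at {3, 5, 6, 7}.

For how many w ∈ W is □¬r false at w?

1: successors {2, 7}; ¬r there: 2:T, 7:F. ✗
2: successors {3}; ¬r there: 3:F. ✗
3: successors {4}; ¬r there: 4:T. ✓
4: successors {2, 5}; ¬r there: 2:T, 5:F. ✗
5: successors {6}; ¬r there: 6:F. ✗
6: successors {7}; ¬r there: 7:F. ✗
7: successors {7}; ¬r there: 7:F. ✗
Satisfying worlds: {3}.
So □¬r fails at the other 6 worlds.

6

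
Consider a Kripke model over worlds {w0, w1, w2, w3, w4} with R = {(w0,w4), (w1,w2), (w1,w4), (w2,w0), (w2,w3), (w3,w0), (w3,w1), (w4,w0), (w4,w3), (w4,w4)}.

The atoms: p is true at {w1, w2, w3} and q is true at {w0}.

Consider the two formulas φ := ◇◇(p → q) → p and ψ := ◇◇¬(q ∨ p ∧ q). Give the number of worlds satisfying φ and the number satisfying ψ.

3 and 5

For ◇◇(p → q) → p:
w0: ◇◇(p → q) is T, p is F. ✗
w1: ◇◇(p → q) is T, p is T. ✓
w2: ◇◇(p → q) is T, p is T. ✓
w3: ◇◇(p → q) is T, p is T. ✓
w4: ◇◇(p → q) is T, p is F. ✗
— 3 worlds.
For ◇◇¬(q ∨ p ∧ q):
w0: successors {w4}; ◇¬(q ∨ p ∧ q) there: w4:T. ✓
w1: successors {w2, w4}; ◇¬(q ∨ p ∧ q) there: w2:T, w4:T. ✓
w2: successors {w0, w3}; ◇¬(q ∨ p ∧ q) there: w0:T, w3:T. ✓
w3: successors {w0, w1}; ◇¬(q ∨ p ∧ q) there: w0:T, w1:T. ✓
w4: successors {w0, w3, w4}; ◇¬(q ∨ p ∧ q) there: w0:T, w3:T, w4:T. ✓
— 5 worlds.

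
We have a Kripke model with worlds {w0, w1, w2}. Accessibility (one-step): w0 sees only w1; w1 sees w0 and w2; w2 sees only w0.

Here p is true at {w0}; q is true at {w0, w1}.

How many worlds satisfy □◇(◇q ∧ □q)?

1

w0: successors {w1}; ◇(◇q ∧ □q) there: w1:T. ✓
w1: successors {w0, w2}; ◇(◇q ∧ □q) there: w0:F, w2:T. ✗
w2: successors {w0}; ◇(◇q ∧ □q) there: w0:F. ✗
Satisfying worlds: {w0}.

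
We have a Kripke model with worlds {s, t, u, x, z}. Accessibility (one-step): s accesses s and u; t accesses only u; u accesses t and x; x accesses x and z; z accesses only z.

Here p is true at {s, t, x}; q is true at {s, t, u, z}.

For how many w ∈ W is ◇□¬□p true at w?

s: successors {s, u}; □¬□p there: s:F, u:T. ✓
t: successors {u}; □¬□p there: u:T. ✓
u: successors {t, x}; □¬□p there: t:F, x:T. ✓
x: successors {x, z}; □¬□p there: x:T, z:T. ✓
z: successors {z}; □¬□p there: z:T. ✓
Satisfying worlds: {s, t, u, x, z}.

5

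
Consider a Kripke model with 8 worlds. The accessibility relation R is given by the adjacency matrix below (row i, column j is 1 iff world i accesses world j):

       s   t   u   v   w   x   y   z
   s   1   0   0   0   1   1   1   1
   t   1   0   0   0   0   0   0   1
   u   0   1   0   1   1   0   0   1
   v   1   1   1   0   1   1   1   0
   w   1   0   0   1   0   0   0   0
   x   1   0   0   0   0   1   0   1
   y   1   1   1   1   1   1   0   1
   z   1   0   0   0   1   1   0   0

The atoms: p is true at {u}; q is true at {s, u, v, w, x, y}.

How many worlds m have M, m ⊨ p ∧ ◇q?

1

s: p is F, ◇q is T. ✗
t: p is F, ◇q is T. ✗
u: p is T, ◇q is T. ✓
v: p is F, ◇q is T. ✗
w: p is F, ◇q is T. ✗
x: p is F, ◇q is T. ✗
y: p is F, ◇q is T. ✗
z: p is F, ◇q is T. ✗
Satisfying worlds: {u}.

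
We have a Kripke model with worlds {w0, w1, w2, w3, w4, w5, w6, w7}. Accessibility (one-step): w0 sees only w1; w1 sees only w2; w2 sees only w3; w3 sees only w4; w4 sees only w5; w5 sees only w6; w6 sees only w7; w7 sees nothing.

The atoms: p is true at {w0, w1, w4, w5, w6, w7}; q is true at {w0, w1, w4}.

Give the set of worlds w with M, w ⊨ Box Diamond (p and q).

w0: successors {w1}; Diamond (p and q) there: w1:F. ✗
w1: successors {w2}; Diamond (p and q) there: w2:F. ✗
w2: successors {w3}; Diamond (p and q) there: w3:T. ✓
w3: successors {w4}; Diamond (p and q) there: w4:F. ✗
w4: successors {w5}; Diamond (p and q) there: w5:F. ✗
w5: successors {w6}; Diamond (p and q) there: w6:F. ✗
w6: successors {w7}; Diamond (p and q) there: w7:F. ✗
w7: no successors, so Box Diamond (p and q) holds vacuously. ✓

{w2, w7}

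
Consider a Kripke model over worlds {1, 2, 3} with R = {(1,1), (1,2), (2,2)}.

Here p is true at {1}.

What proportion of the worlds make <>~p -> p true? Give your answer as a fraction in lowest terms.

2/3

1: <>~p is T, p is T. ✓
2: <>~p is T, p is F. ✗
3: <>~p is F, p is F. ✓
That's 2 of 3 worlds, so 2/3.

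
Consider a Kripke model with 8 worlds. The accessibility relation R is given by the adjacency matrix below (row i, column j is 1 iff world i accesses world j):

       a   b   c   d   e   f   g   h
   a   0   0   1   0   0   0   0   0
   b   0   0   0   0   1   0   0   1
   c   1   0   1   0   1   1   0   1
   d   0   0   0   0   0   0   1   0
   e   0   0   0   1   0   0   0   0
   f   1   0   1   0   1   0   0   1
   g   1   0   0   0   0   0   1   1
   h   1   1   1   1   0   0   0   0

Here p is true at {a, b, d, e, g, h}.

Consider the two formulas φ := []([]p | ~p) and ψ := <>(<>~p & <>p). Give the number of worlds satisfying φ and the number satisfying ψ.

For []([]p | ~p):
a: successors {c}; []p | ~p there: c:T. ✓
b: successors {e, h}; []p | ~p there: e:T, h:F. ✗
c: successors {a, c, e, f, h}; []p | ~p there: a:F, c:T, e:T, f:T, h:F. ✗
d: successors {g}; []p | ~p there: g:T. ✓
e: successors {d}; []p | ~p there: d:T. ✓
f: successors {a, c, e, h}; []p | ~p there: a:F, c:T, e:T, h:F. ✗
g: successors {a, g, h}; []p | ~p there: a:F, g:T, h:F. ✗
h: successors {a, b, c, d}; []p | ~p there: a:F, b:T, c:T, d:T. ✗
— 3 worlds.
For <>(<>~p & <>p):
a: successors {c}; <>~p & <>p there: c:T. ✓
b: successors {e, h}; <>~p & <>p there: e:F, h:T. ✓
c: successors {a, c, e, f, h}; <>~p & <>p there: a:F, c:T, e:F, f:T, h:T. ✓
d: successors {g}; <>~p & <>p there: g:F. ✗
e: successors {d}; <>~p & <>p there: d:F. ✗
f: successors {a, c, e, h}; <>~p & <>p there: a:F, c:T, e:F, h:T. ✓
g: successors {a, g, h}; <>~p & <>p there: a:F, g:F, h:T. ✓
h: successors {a, b, c, d}; <>~p & <>p there: a:F, b:F, c:T, d:F. ✓
— 6 worlds.

3 and 6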